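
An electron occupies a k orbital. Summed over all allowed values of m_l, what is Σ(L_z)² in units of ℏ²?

Σ(L_z)² = 280 ℏ²

A k state has l = 7.
m_l ∈ {-7, -6, -5, -4, -3, -2, -1, 0, 1, 2, 3, 4, 5, 6, 7}.
Σ m_l² = 2·(1 + 4 + 9 + 16 + 25 + 36 + 49) = 280.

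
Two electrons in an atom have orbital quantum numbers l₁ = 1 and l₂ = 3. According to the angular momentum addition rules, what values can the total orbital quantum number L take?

L = 2, 3, 4

Angular momentum addition gives L = |l₁ − l₂|, …, l₁ + l₂.
So L can be 2, 3, 4.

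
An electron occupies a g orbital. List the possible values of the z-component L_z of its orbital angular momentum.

L_z ∈ {−4ℏ, −3ℏ, −2ℏ, −ℏ, 0, ℏ, 2ℏ, 3ℏ, 4ℏ}

For a g orbital, l = 4.
L_z = m_l ℏ with m_l ranging from −l to +l in integer steps.
For l = 4: m_l ∈ {-4, -3, -2, -1, 0, 1, 2, 3, 4}.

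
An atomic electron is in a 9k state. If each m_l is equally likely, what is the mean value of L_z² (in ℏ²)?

⟨L_z²⟩ = 18.67 ℏ²

9k means n = 9, l = 7.
m_l ∈ {-7, -6, -5, -4, -3, -2, -1, 0, 1, 2, 3, 4, 5, 6, 7}.
⟨L_z²⟩ = ℏ²·l(l+1)/3 = 18.67ℏ².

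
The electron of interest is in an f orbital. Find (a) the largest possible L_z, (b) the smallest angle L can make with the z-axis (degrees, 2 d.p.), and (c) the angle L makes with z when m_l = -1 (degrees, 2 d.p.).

For an f orbital, l = 3.
L_z,max = lℏ = 3ℏ.
cos θ_min = 3/√12, so θ_min ≈ 30.00°.
For m_l = -1: cos θ = -1/√12, θ ≈ 106.78°.

L_z,max = 3ℏ; θ_min ≈ 30.00°; θ(m_l=-1) ≈ 106.78°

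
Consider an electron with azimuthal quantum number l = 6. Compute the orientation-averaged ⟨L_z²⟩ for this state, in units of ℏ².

m_l runs from −6 to 6, i.e. {-6, -5, -4, -3, -2, -1, 0, 1, 2, 3, 4, 5, 6}.
⟨L_z²⟩ = ℏ²·l(l+1)/3 = 14ℏ².

⟨L_z²⟩ = 14 ℏ²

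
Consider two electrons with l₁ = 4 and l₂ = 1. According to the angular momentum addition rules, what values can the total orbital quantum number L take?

L = 3, 4, 5

L runs from |4 − 1| = 3 to 4 + 1 = 5.
L ∈ {3, 4, 5}.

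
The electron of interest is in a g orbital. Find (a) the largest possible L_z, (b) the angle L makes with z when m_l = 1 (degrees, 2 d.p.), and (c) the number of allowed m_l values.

L_z,max = 4ℏ; θ(m_l=1) ≈ 77.08°; 9 values

A g state has l = 4.
L_z,max = lℏ = 4ℏ.
For m_l = 1: cos θ = 1/√20, θ ≈ 77.08°.
There are 2l+1 = 9 values of m_l.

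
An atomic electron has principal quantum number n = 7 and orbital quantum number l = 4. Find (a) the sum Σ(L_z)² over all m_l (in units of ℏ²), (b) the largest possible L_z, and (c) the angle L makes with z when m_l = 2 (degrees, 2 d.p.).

Σ(L_z)² = 60 ℏ²; L_z,max = 4ℏ; θ(m_l=2) ≈ 63.43°

Σ m_l² = 60, so Σ(L_z)² = 60 ℏ².
L_z,max = lℏ = 4ℏ.
For m_l = 2: cos θ = 2/√20, θ ≈ 63.43°.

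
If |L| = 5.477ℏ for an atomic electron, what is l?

l = 5

(|L|/ℏ)² = l(l+1) = 30.
The positive root is l = 5.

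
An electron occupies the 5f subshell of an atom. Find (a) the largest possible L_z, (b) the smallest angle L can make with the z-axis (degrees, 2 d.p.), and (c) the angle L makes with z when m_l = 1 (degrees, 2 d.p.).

L_z,max = 3ℏ; θ_min ≈ 30.00°; θ(m_l=1) ≈ 73.22°

The 5f subshell has l = 3.
L_z,max = lℏ = 3ℏ.
cos θ_min = 3/√12, so θ_min ≈ 30.00°.
For m_l = 1: cos θ = 1/√12, θ ≈ 73.22°.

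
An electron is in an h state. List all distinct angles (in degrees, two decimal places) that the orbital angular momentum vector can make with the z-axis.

θ ∈ {24.09°, 43.09°, 56.79°, 68.58°, 79.48°, 90.00°, 100.52°, 111.42°, 123.21°, 136.91°, 155.91°}

The letter h corresponds to l = 5.
|L| = ℏ√(l(l+1)) = √30 ℏ.
cos θ = m_l/√30 for each m_l ∈ {-5, -4, -3, -2, -1, 0, 1, 2, 3, 4, 5}.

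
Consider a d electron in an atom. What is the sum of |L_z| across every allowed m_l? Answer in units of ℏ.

Σ|L_z| = 6 ℏ

For a d orbital, l = 2.
The allowed m_l values are -2, -1, 0, 1, 2.
Σ|m_l| = 2·2(2+1)/2 = 6.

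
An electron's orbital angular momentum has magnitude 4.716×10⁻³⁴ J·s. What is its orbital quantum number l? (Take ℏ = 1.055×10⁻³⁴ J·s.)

|L|/ℏ = (4.716×10⁻³⁴)/(1.055×10⁻³⁴) ≈ 4.470.
l(l+1) ≈ 4.470² ≈ 19.98, so l = 4.

l = 4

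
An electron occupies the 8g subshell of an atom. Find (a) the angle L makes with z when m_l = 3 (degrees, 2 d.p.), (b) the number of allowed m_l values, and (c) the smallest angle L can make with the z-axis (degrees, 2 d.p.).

θ(m_l=3) ≈ 47.87°; 9 values; θ_min ≈ 26.57°

The 8g subshell has l = 4.
For m_l = 3: cos θ = 3/√20, θ ≈ 47.87°.
There are 2l+1 = 9 values of m_l.
cos θ_min = 4/√20, so θ_min ≈ 26.57°.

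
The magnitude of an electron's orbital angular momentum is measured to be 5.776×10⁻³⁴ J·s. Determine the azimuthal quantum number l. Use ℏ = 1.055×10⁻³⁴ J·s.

Dividing by ℏ: |L|/ℏ ≈ 5.475.
l(l+1) ≈ 5.475² ≈ 29.97, so l = 5.

l = 5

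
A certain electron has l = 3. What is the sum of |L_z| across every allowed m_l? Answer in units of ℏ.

m_l runs from −3 to 3, i.e. {-3, -2, -1, 0, 1, 2, 3}.
Σ|m_l| = 2·3(3+1)/2 = 12.

Σ|L_z| = 12 ℏ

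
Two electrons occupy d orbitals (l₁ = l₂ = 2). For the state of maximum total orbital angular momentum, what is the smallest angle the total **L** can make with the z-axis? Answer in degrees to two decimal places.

θ_min ≈ 26.57°

Angular momentum addition gives L = |l₁ − l₂|, …, l₁ + l₂.
L ∈ {0, 1, 2, 3, 4}.
The maximum is L = 4, with |L_tot| = ℏ√(4·5) = 2√5 ℏ.
The minimum angle with z is arccos(4/√20) ≈ 26.57°.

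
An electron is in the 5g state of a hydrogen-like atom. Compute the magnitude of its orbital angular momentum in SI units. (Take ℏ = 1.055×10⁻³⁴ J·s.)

|L| = 4.718×10⁻³⁴ J·s

For 5g, l = 4.
|L| = ℏ√(l(l+1)) = ℏ√(4·5) = 2√5 ℏ
Numerically, |L| = 4.472 × (1.055×10⁻³⁴ J·s) = 4.718×10⁻³⁴ J·s.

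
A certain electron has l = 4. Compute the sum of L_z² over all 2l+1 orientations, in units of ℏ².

m_l ∈ {-4, -3, -2, -1, 0, 1, 2, 3, 4}.
Summing m² from −4 to 4: Σ m_l² = 60.

Σ(L_z)² = 60 ℏ²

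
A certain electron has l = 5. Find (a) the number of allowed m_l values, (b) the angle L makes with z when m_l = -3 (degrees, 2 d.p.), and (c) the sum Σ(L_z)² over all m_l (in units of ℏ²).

11 values; θ(m_l=-3) ≈ 123.21°; Σ(L_z)² = 110 ℏ²

There are 2l+1 = 11 values of m_l.
For m_l = -3: cos θ = -3/√30, θ ≈ 123.21°.
Σ m_l² = 110, so Σ(L_z)² = 110 ℏ².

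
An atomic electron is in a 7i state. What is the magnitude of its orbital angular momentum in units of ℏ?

7i means n = 7, l = 6.
|L| = ℏ√(l(l+1)) = ℏ√(6·7) = √42 ℏ

|L| = √42 ℏ ≈ 6.481ℏ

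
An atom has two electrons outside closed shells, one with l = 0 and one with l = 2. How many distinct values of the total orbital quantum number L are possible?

1

L runs from |0 − 2| = 2 to 0 + 2 = 2.
L ∈ {2}.
That is 1 value.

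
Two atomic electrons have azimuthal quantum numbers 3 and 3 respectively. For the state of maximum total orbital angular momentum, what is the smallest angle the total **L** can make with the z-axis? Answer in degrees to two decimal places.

L runs from |3 − 3| = 0 to 3 + 3 = 6.
L ∈ {0, 1, 2, 3, 4, 5, 6}.
The maximum is L = 6, with |L_tot| = ℏ√(6·7) = √42 ℏ.
The minimum angle with z is arccos(6/√42) ≈ 22.21°.

θ_min ≈ 22.21°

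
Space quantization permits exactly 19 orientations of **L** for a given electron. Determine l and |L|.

l = 9, |L| = 3√10 ℏ ≈ 9.487ℏ

2l + 1 = 19 ⇒ l = 9.
Then |L| = √(l(l+1)) ℏ = 3√10 ℏ.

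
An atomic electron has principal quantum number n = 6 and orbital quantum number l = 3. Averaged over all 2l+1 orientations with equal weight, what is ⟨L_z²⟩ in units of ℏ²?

⟨L_z²⟩ = 4 ℏ²

m_l runs from −3 to 3, i.e. {-3, -2, -1, 0, 1, 2, 3}.
Average of L_z² over 7 states: 28/7 ℏ² = 4 ℏ².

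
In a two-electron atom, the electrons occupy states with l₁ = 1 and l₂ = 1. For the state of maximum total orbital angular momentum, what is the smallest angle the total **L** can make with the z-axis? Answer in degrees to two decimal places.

θ_min ≈ 35.26°

By the triangle rule, |l₁ − l₂| ≤ L ≤ l₁ + l₂.
So L can be 0, 1, 2.
The maximum is L = 2, with |L_tot| = ℏ√(2·3) = √6 ℏ.
The minimum angle with z is arccos(2/√6) ≈ 35.26°.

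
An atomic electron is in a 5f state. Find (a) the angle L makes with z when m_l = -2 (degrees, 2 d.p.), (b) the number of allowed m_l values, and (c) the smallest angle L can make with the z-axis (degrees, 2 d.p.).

θ(m_l=-2) ≈ 125.26°; 7 values; θ_min ≈ 30.00°

5f means n = 5, l = 3.
For m_l = -2: cos θ = -2/√12, θ ≈ 125.26°.
There are 2l+1 = 7 values of m_l.
cos θ_min = 3/√12, so θ_min ≈ 30.00°.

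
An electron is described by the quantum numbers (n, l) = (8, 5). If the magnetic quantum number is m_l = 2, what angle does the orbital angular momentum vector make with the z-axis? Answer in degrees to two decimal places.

|L| = √(l(l+1)) ℏ = √30 ℏ.
L_z = m_l ℏ = 2ℏ.
cos θ = L_z/|L| = 2/√30, so θ ≈ 68.58°.

θ ≈ 68.58°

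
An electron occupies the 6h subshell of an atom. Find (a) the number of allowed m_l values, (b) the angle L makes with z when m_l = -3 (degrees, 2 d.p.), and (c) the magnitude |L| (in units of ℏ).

11 values; θ(m_l=-3) ≈ 123.21°; |L| = √30 ℏ ≈ 5.477ℏ

The 6h subshell has l = 5.
There are 2l+1 = 11 values of m_l.
For m_l = -3: cos θ = -3/√30, θ ≈ 123.21°.
|L| = ℏ√(5·6) = √30 ℏ ≈ 5.477ℏ.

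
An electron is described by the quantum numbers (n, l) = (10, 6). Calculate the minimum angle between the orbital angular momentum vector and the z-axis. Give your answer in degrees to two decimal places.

|L| = √(l(l+1)) ℏ = √42 ℏ.
The smallest angle corresponds to the largest L_z, i.e. m_l = l = 6, giving L_z = 6ℏ.
cos θ_min = 6/√42, so θ_min ≈ 22.21°.

θ_min ≈ 22.21°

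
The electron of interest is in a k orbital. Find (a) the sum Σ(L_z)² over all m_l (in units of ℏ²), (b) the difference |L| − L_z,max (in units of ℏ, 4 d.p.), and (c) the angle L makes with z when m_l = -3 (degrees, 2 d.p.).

Σ(L_z)² = 280 ℏ²; |L|−L_z,max ≈ 0.4833ℏ; θ(m_l=-3) ≈ 113.63°

A k state has l = 7.
Σ m_l² = 280, so Σ(L_z)² = 280 ℏ².
|L| − L_z,max = (2√14 − 7)ℏ ≈ 0.4833ℏ.
For m_l = -3: cos θ = -3/√56, θ ≈ 113.63°.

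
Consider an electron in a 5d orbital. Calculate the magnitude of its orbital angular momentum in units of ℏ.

|L| = √6 ℏ ≈ 2.449ℏ

For 5d, l = 2.
|L| = ℏ√(l(l+1)) = ℏ√(2·3) = √6 ℏ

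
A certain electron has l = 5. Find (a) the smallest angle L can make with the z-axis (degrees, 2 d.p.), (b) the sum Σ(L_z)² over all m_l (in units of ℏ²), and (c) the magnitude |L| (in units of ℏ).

cos θ_min = 5/√30, so θ_min ≈ 24.09°.
Σ m_l² = 110, so Σ(L_z)² = 110 ℏ².
|L| = ℏ√(5·6) = √30 ℏ ≈ 5.477ℏ.

θ_min ≈ 24.09°; Σ(L_z)² = 110 ℏ²; |L| = √30 ℏ ≈ 5.477ℏ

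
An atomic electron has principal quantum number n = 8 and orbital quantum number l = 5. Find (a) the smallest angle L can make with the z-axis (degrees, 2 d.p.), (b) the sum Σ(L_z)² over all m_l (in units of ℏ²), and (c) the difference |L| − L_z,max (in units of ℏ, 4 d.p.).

cos θ_min = 5/√30, so θ_min ≈ 24.09°.
Σ m_l² = 110, so Σ(L_z)² = 110 ℏ².
|L| − L_z,max = (√30 − 5)ℏ ≈ 0.4772ℏ.

θ_min ≈ 24.09°; Σ(L_z)² = 110 ℏ²; |L|−L_z,max ≈ 0.4772ℏ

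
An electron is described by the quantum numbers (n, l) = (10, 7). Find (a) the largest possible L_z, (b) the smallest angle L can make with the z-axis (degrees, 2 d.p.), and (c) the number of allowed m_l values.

L_z,max = 7ℏ; θ_min ≈ 20.70°; 15 values

L_z,max = lℏ = 7ℏ.
cos θ_min = 7/√56, so θ_min ≈ 20.70°.
There are 2l+1 = 15 values of m_l.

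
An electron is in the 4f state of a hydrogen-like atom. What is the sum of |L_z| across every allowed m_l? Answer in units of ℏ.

Σ|L_z| = 12 ℏ

The 4f subshell has l = 3.
The allowed m_l values are -3, -2, -1, 0, 1, 2, 3.
Σ|m_l| = l(l+1) = 12.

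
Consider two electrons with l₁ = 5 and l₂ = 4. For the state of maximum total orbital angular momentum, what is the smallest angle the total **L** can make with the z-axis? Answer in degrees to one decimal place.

θ_min ≈ 18.4°

The total orbital quantum number L ranges from |l₁ − l₂| to l₁ + l₂ in integer steps.
Allowed values: L = 1, 2, 3, 4, 5, 6, 7, 8, 9.
The maximum is L = 9, with |L_tot| = ℏ√(9·10) = 3√10 ℏ.
The minimum angle with z is arccos(9/√90) ≈ 18.4°.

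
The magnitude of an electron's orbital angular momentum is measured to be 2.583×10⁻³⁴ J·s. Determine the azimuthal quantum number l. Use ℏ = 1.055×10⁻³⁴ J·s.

In units of ℏ, |L| ≈ 2.448.
l(l+1) ≈ 2.448² ≈ 5.99, so l = 2.

l = 2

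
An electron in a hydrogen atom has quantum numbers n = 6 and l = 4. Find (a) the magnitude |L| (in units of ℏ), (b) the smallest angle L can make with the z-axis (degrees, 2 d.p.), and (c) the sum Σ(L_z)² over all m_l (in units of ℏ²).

|L| = 2√5 ℏ ≈ 4.472ℏ; θ_min ≈ 26.57°; Σ(L_z)² = 60 ℏ²

|L| = ℏ√(4·5) = 2√5 ℏ ≈ 4.472ℏ.
cos θ_min = 4/√20, so θ_min ≈ 26.57°.
Σ m_l² = 60, so Σ(L_z)² = 60 ℏ².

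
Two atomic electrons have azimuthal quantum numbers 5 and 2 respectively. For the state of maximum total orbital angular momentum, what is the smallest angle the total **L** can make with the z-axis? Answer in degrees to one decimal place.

L runs from |5 − 2| = 3 to 5 + 2 = 7.
Allowed values: L = 3, 4, 5, 6, 7.
The maximum is L = 7, with |L_tot| = ℏ√(7·8) = 2√14 ℏ.
The minimum angle with z is arccos(7/√56) ≈ 20.7°.

θ_min ≈ 20.7°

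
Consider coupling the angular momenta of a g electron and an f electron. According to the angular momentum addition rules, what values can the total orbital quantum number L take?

L runs from |4 − 3| = 1 to 4 + 3 = 7.
Allowed values: L = 1, 2, 3, 4, 5, 6, 7.

L = 1, 2, 3, 4, 5, 6, 7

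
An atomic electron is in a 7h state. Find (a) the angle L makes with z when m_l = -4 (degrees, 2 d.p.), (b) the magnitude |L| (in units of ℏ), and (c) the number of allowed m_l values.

The 7h subshell has l = 5.
For m_l = -4: cos θ = -4/√30, θ ≈ 136.91°.
|L| = ℏ√(5·6) = √30 ℏ ≈ 5.477ℏ.
There are 2l+1 = 11 values of m_l.

θ(m_l=-4) ≈ 136.91°; |L| = √30 ℏ ≈ 5.477ℏ; 11 values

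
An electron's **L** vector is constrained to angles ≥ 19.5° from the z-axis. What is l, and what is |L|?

cos²θ_min = l/(l+1) = 0.8886.
Solving: l = 8.
Then |L| = ℏ√(8·9) = 6√2 ℏ.

l = 8, |L| = 6√2 ℏ ≈ 8.485ℏ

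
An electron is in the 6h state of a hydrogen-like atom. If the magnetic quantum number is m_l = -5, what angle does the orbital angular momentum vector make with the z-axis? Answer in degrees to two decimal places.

θ ≈ 155.91°

For 6h, l = 5.
|L|² = l(l+1)ℏ² = 30ℏ², so |L| = √30 ℏ.
L_z = m_l ℏ = −5ℏ.
cos θ = L_z/|L| = -5/√30, so θ ≈ 155.91°.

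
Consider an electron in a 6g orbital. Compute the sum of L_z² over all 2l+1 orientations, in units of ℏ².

Σ(L_z)² = 60 ℏ²

The 6g subshell has l = 4.
m_l ∈ {-4, -3, -2, -1, 0, 1, 2, 3, 4}.
Summing m² from −4 to 4: Σ m_l² = 60.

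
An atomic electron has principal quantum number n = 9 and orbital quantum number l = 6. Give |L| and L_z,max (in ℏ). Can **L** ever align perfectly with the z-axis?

No: L_z,max = 6ℏ < |L| = √42 ℏ ≈ 6.481ℏ

|L| = √42 ℏ ≈ 6.4807ℏ, while L_z,max = lℏ = 6ℏ.
Since |L| > L_z,max, the vector can never point exactly along z; the closest it comes is θ_min = arccos(6/√42) ≈ 22.2°.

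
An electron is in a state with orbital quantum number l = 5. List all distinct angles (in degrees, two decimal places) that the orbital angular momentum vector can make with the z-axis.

θ ∈ {24.09°, 43.09°, 56.79°, 68.58°, 79.48°, 90.00°, 100.52°, 111.42°, 123.21°, 136.91°, 155.91°}

|L| = ℏ√(l(l+1)) = √30 ℏ.
cos θ = m_l/√30 for each m_l ∈ {-5, -4, -3, -2, -1, 0, 1, 2, 3, 4, 5}.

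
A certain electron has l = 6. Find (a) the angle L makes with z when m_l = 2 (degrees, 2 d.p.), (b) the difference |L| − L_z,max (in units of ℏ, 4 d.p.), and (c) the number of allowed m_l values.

θ(m_l=2) ≈ 72.02°; |L|−L_z,max ≈ 0.4807ℏ; 13 values

For m_l = 2: cos θ = 2/√42, θ ≈ 72.02°.
|L| − L_z,max = (√42 − 6)ℏ ≈ 0.4807ℏ.
There are 2l+1 = 13 values of m_l.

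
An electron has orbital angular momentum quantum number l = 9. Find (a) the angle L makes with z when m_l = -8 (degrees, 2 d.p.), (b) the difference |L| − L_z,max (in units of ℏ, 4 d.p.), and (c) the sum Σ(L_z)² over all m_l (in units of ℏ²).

θ(m_l=-8) ≈ 147.49°; |L|−L_z,max ≈ 0.4868ℏ; Σ(L_z)² = 570 ℏ²

For m_l = -8: cos θ = -8/√90, θ ≈ 147.49°.
|L| − L_z,max = (3√10 − 9)ℏ ≈ 0.4868ℏ.
Σ m_l² = 570, so Σ(L_z)² = 570 ℏ².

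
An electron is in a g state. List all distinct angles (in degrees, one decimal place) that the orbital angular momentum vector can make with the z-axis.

θ ∈ {26.6°, 47.9°, 63.4°, 77.1°, 90.0°, 102.9°, 116.6°, 132.1°, 153.4°}

For a g orbital, l = 4.
|L| = √(l(l+1)) ℏ = 2√5 ℏ.
cos θ = m_l/√20 for each m_l ∈ {-4, -3, -2, -1, 0, 1, 2, 3, 4}.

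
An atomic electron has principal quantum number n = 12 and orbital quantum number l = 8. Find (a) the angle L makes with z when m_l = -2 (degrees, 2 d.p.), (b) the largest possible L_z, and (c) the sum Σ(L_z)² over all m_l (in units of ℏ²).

For m_l = -2: cos θ = -2/√72, θ ≈ 103.63°.
L_z,max = lℏ = 8ℏ.
Σ m_l² = 408, so Σ(L_z)² = 408 ℏ².

θ(m_l=-2) ≈ 103.63°; L_z,max = 8ℏ; Σ(L_z)² = 408 ℏ²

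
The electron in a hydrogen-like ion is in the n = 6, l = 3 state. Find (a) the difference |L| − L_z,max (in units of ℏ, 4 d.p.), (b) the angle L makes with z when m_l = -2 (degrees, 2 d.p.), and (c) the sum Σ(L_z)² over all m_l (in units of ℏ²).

|L| − L_z,max = (2√3 − 3)ℏ ≈ 0.4641ℏ.
For m_l = -2: cos θ = -2/√12, θ ≈ 125.26°.
Σ m_l² = 28, so Σ(L_z)² = 28 ℏ².

|L|−L_z,max ≈ 0.4641ℏ; θ(m_l=-2) ≈ 125.26°; Σ(L_z)² = 28 ℏ²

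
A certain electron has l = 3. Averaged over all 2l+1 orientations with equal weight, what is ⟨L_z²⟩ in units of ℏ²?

⟨L_z²⟩ = 4 ℏ²

m_l runs from −3 to 3, i.e. {-3, -2, -1, 0, 1, 2, 3}.
⟨L_z²⟩ = ℏ²·l(l+1)/3 = 4ℏ².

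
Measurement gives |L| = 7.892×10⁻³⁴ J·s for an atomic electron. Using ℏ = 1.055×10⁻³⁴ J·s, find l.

|L|/ℏ = (7.892×10⁻³⁴)/(1.055×10⁻³⁴) ≈ 7.481.
Set l(l+1) = 55.96; the integer solution is l = 7.

l = 7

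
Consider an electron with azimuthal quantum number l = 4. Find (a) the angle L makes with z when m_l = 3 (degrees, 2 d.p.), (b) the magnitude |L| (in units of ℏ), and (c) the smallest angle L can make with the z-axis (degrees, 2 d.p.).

θ(m_l=3) ≈ 47.87°; |L| = 2√5 ℏ ≈ 4.472ℏ; θ_min ≈ 26.57°

For m_l = 3: cos θ = 3/√20, θ ≈ 47.87°.
|L| = ℏ√(4·5) = 2√5 ℏ ≈ 4.472ℏ.
cos θ_min = 4/√20, so θ_min ≈ 26.57°.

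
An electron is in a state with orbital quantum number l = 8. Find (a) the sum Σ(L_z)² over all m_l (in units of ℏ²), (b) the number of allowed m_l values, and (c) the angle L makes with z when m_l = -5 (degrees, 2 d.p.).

Σ m_l² = 408, so Σ(L_z)² = 408 ℏ².
There are 2l+1 = 17 values of m_l.
For m_l = -5: cos θ = -5/√72, θ ≈ 126.10°.

Σ(L_z)² = 408 ℏ²; 17 values; θ(m_l=-5) ≈ 126.10°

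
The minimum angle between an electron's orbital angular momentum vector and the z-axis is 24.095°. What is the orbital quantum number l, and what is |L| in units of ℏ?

At minimum angle, m_l = l, so cos θ = l/√(l(l+1)); cos²θ = l/(l+1) = 0.8333.
Solving: l = 5.
Then |L| = ℏ√(5·6) = √30 ℏ.

l = 5, |L| = √30 ℏ ≈ 5.477ℏ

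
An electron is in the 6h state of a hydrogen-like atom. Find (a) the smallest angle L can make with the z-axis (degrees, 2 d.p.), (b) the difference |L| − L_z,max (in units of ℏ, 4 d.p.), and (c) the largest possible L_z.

The 6h subshell has l = 5.
cos θ_min = 5/√30, so θ_min ≈ 24.09°.
|L| − L_z,max = (√30 − 5)ℏ ≈ 0.4772ℏ.
L_z,max = lℏ = 5ℏ.

θ_min ≈ 24.09°; |L|−L_z,max ≈ 0.4772ℏ; L_z,max = 5ℏ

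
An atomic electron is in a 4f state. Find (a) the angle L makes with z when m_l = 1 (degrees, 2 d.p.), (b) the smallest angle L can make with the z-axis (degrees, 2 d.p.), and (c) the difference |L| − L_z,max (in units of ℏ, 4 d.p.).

θ(m_l=1) ≈ 73.22°; θ_min ≈ 30.00°; |L|−L_z,max ≈ 0.4641ℏ

For 4f, l = 3.
For m_l = 1: cos θ = 1/√12, θ ≈ 73.22°.
cos θ_min = 3/√12, so θ_min ≈ 30.00°.
|L| − L_z,max = (2√3 − 3)ℏ ≈ 0.4641ℏ.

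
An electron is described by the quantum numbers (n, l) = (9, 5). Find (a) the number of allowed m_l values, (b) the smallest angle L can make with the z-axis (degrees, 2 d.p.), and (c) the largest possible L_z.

There are 2l+1 = 11 values of m_l.
cos θ_min = 5/√30, so θ_min ≈ 24.09°.
L_z,max = lℏ = 5ℏ.

11 values; θ_min ≈ 24.09°; L_z,max = 5ℏ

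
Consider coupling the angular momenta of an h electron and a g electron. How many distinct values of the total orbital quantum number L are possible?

L runs from |5 − 4| = 1 to 5 + 4 = 9.
Allowed values: L = 1, 2, 3, 4, 5, 6, 7, 8, 9.
That is 9 values.

9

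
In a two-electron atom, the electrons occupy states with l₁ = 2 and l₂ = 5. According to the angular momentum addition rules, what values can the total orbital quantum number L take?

L = 3, 4, 5, 6, 7

By the triangle rule, |l₁ − l₂| ≤ L ≤ l₁ + l₂.
So L can be 3, 4, 5, 6, 7.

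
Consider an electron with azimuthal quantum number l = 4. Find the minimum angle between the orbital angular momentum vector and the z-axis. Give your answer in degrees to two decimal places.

θ_min ≈ 26.57°

|L| = √(l(l+1)) ℏ = 2√5 ℏ.
The smallest angle corresponds to the largest L_z, i.e. m_l = l = 4, giving L_z = 4ℏ.
cos θ_min = 4/√20, so θ_min ≈ 26.57°.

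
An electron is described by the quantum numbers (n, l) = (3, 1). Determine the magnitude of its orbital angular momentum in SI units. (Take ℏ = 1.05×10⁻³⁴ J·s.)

|L| = 1.48×10⁻³⁴ J·s

|L| = ℏ√(l(l+1)) = ℏ√(1·2) = √2 ℏ
Numerically, |L| = 1.414 × (1.05×10⁻³⁴ J·s) = 1.48×10⁻³⁴ J·s.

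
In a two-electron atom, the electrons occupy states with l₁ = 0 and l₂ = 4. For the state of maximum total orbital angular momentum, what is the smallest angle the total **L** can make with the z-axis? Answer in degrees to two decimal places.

θ_min ≈ 26.57°

L runs from |0 − 4| = 4 to 0 + 4 = 4.
So L can be 4.
The maximum is L = 4, with |L_tot| = ℏ√(4·5) = 2√5 ℏ.
The minimum angle with z is arccos(4/√20) ≈ 26.57°.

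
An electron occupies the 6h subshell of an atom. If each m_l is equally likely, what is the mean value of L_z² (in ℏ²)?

6h means n = 6, l = 5.
The allowed m_l values are -5, -4, -3, -2, -1, 0, 1, 2, 3, 4, 5.
Average of L_z² over 11 states: 110/11 ℏ² = 10 ℏ².

⟨L_z²⟩ = 10 ℏ²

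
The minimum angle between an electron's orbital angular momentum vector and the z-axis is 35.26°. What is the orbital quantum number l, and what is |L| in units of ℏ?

l = 2, |L| = √6 ℏ ≈ 2.449ℏ

cos²θ_min = l/(l+1) = 0.6667.
Thus l = 0.6667/(1 − 0.6667) ≈ 2.
Then |L| = ℏ√(2·3) = √6 ℏ.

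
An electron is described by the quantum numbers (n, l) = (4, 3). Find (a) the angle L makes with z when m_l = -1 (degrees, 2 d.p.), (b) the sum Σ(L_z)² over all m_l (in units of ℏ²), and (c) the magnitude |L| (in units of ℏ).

For m_l = -1: cos θ = -1/√12, θ ≈ 106.78°.
Σ m_l² = 28, so Σ(L_z)² = 28 ℏ².
|L| = ℏ√(3·4) = 2√3 ℏ ≈ 3.464ℏ.

θ(m_l=-1) ≈ 106.78°; Σ(L_z)² = 28 ℏ²; |L| = 2√3 ℏ ≈ 3.464ℏ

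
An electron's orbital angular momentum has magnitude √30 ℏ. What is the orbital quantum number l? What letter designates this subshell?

Since |L|² = l(l+1)ℏ², l(l+1) = 30.
l² + l − 30 = 0 ⇒ l = 5.

l = 5 (h orbital)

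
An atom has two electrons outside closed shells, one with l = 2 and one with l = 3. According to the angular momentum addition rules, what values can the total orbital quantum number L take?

The total orbital quantum number L ranges from |l₁ − l₂| to l₁ + l₂ in integer steps.
Allowed values: L = 1, 2, 3, 4, 5.

L = 1, 2, 3, 4, 5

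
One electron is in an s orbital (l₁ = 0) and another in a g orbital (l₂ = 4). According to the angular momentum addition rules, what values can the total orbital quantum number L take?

L = 4

By the triangle rule, |l₁ − l₂| ≤ L ≤ l₁ + l₂.
So L can be 4.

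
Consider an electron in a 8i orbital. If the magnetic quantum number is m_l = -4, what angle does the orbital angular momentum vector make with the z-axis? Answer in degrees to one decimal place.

8i means n = 8, l = 6.
|L|² = l(l+1)ℏ² = 42ℏ², so |L| = √42 ℏ.
L_z = m_l ℏ = −4ℏ.
cos θ = L_z/|L| = -4/√42, so θ ≈ 128.1°.

θ ≈ 128.1°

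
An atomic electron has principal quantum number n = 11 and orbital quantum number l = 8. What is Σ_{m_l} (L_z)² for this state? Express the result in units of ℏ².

Σ(L_z)² = 408 ℏ²

The allowed m_l values are -8, -7, -6, -5, -4, -3, -2, -1, 0, 1, 2, 3, 4, 5, 6, 7, 8.
Summing m² from −8 to 8: Σ m_l² = 408.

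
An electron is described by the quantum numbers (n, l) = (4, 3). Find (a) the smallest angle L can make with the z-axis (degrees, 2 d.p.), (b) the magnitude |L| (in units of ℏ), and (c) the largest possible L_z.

cos θ_min = 3/√12, so θ_min ≈ 30.00°.
|L| = ℏ√(3·4) = 2√3 ℏ ≈ 3.464ℏ.
L_z,max = lℏ = 3ℏ.

θ_min ≈ 30.00°; |L| = 2√3 ℏ ≈ 3.464ℏ; L_z,max = 3ℏ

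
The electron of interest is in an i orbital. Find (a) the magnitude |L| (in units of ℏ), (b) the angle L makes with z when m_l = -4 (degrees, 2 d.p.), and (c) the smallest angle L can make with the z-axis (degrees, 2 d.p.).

|L| = √42 ℏ ≈ 6.481ℏ; θ(m_l=-4) ≈ 128.11°; θ_min ≈ 22.21°

The letter i corresponds to l = 6.
|L| = ℏ√(6·7) = √42 ℏ ≈ 6.481ℏ.
For m_l = -4: cos θ = -4/√42, θ ≈ 128.11°.
cos θ_min = 6/√42, so θ_min ≈ 22.21°.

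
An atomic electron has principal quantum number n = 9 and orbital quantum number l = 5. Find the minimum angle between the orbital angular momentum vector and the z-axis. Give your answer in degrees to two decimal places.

θ_min ≈ 24.09°

|L| = ℏ√(l(l+1)) = √30 ℏ.
The smallest angle corresponds to the largest L_z, i.e. m_l = l = 5, giving L_z = 5ℏ.
cos θ_min = 5/√30, so θ_min ≈ 24.09°.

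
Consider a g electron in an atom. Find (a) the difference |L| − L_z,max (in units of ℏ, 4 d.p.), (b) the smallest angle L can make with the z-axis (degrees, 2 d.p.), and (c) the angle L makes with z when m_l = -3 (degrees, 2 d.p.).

|L|−L_z,max ≈ 0.4721ℏ; θ_min ≈ 26.57°; θ(m_l=-3) ≈ 132.13°

For a g orbital, l = 4.
|L| − L_z,max = (2√5 − 4)ℏ ≈ 0.4721ℏ.
cos θ_min = 4/√20, so θ_min ≈ 26.57°.
For m_l = -3: cos θ = -3/√20, θ ≈ 132.13°.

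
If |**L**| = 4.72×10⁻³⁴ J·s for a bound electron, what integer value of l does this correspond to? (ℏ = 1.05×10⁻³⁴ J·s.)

Dividing by ℏ: |L|/ℏ ≈ 4.495.
l(l+1) ≈ 4.495² ≈ 20.21, so l = 4.

l = 4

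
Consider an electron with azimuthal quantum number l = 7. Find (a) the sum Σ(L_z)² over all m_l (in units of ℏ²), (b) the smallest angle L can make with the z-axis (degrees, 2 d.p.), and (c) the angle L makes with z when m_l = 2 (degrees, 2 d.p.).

Σ m_l² = 280, so Σ(L_z)² = 280 ℏ².
cos θ_min = 7/√56, so θ_min ≈ 20.70°.
For m_l = 2: cos θ = 2/√56, θ ≈ 74.50°.

Σ(L_z)² = 280 ℏ²; θ_min ≈ 20.70°; θ(m_l=2) ≈ 74.50°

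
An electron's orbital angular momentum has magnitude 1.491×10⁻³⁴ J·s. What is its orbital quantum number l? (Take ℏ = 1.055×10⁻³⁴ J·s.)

l = 1

|L|/ℏ = (1.491×10⁻³⁴)/(1.055×10⁻³⁴) ≈ 1.413.
(|L|/ℏ)² = l(l+1) ≈ 2.00 ⇒ l = 1.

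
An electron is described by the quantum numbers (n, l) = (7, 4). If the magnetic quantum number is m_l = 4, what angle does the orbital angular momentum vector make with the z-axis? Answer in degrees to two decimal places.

θ ≈ 26.57°

|L| = √(l(l+1)) ℏ = 2√5 ℏ.
L_z = m_l ℏ = 4ℏ.
cos θ = L_z/|L| = 4/√20, so θ ≈ 26.57°.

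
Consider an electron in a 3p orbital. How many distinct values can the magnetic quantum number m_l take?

For 3p, l = 1.
The number of m_l values is 2l + 1 = 2·1 + 1 = 3.

3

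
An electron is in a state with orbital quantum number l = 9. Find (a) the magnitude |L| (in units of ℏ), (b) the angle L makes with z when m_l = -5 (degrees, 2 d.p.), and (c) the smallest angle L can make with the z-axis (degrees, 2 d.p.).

|L| = 3√10 ℏ ≈ 9.487ℏ; θ(m_l=-5) ≈ 121.81°; θ_min ≈ 18.43°

|L| = ℏ√(9·10) = 3√10 ℏ ≈ 9.487ℏ.
For m_l = -5: cos θ = -5/√90, θ ≈ 121.81°.
cos θ_min = 9/√90, so θ_min ≈ 18.43°.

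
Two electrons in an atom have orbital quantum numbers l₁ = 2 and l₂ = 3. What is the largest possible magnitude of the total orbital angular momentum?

The total orbital quantum number L ranges from |l₁ − l₂| to l₁ + l₂ in integer steps.
L ∈ {1, 2, 3, 4, 5}.
The largest magnitude corresponds to L = 5: |L_tot| = ℏ√(5·6) = √30 ℏ.

|L_tot|_max = √30 ℏ ≈ 5.477ℏ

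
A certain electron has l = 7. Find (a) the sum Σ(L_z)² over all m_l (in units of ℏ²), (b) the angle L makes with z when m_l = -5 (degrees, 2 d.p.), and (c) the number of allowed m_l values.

Σ(L_z)² = 280 ℏ²; θ(m_l=-5) ≈ 131.92°; 15 values

Σ m_l² = 280, so Σ(L_z)² = 280 ℏ².
For m_l = -5: cos θ = -5/√56, θ ≈ 131.92°.
There are 2l+1 = 15 values of m_l.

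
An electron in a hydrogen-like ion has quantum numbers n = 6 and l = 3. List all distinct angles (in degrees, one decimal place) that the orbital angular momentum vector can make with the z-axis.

θ ∈ {30.0°, 54.7°, 73.2°, 90.0°, 106.8°, 125.3°, 150.0°}

|L| = √(l(l+1)) ℏ = 2√3 ℏ.
cos θ = m_l/√12 for each m_l ∈ {-3, -2, -1, 0, 1, 2, 3}.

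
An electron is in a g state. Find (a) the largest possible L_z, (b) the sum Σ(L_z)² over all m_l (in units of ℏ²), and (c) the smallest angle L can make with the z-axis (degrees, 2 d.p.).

A g state has l = 4.
L_z,max = lℏ = 4ℏ.
Σ m_l² = 60, so Σ(L_z)² = 60 ℏ².
cos θ_min = 4/√20, so θ_min ≈ 26.57°.

L_z,max = 4ℏ; Σ(L_z)² = 60 ℏ²; θ_min ≈ 26.57°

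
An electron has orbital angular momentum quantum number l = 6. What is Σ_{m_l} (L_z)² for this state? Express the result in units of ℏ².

m_l ∈ {-6, -5, -4, -3, -2, -1, 0, 1, 2, 3, 4, 5, 6}.
Σ m_l² = l(l+1)(2l+1)/3 = 6·7·13/3 = 182.

Σ(L_z)² = 182 ℏ²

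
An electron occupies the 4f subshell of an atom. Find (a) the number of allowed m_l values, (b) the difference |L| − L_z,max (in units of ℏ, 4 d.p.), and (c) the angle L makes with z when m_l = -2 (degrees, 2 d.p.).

7 values; |L|−L_z,max ≈ 0.4641ℏ; θ(m_l=-2) ≈ 125.26°

4f means n = 4, l = 3.
There are 2l+1 = 7 values of m_l.
|L| − L_z,max = (2√3 − 3)ℏ ≈ 0.4641ℏ.
For m_l = -2: cos θ = -2/√12, θ ≈ 125.26°.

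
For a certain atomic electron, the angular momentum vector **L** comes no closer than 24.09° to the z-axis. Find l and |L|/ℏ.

cos θ_min = l/√(l(l+1)) = √(l/(l+1)), so l/(l+1) = cos²(24.09°) = 0.8334.
l = cos²θ/sin²θ ≈ 5.
Then |L| = ℏ√(5·6) = √30 ℏ.

l = 5, |L| = √30 ℏ ≈ 5.477ℏ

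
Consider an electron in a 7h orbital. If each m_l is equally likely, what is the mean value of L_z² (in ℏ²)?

⟨L_z²⟩ = 10 ℏ²

The 7h subshell has l = 5.
m_l runs from −5 to 5, i.e. {-5, -4, -3, -2, -1, 0, 1, 2, 3, 4, 5}.
Average of L_z² over 11 states: 110/11 ℏ² = 10 ℏ².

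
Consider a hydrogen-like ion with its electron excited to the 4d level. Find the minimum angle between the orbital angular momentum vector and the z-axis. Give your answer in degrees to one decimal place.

θ_min ≈ 35.3°

The 4d level has l = 2.
|L|² = l(l+1)ℏ² = 6ℏ², so |L| = √6 ℏ.
The smallest angle corresponds to the largest L_z, i.e. m_l = l = 2, giving L_z = 2ℏ.
cos θ_min = 2/√6, so θ_min ≈ 35.3°.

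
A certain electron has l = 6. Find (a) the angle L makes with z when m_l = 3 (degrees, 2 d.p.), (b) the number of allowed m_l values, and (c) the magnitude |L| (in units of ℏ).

For m_l = 3: cos θ = 3/√42, θ ≈ 62.42°.
There are 2l+1 = 13 values of m_l.
|L| = ℏ√(6·7) = √42 ℏ ≈ 6.481ℏ.

θ(m_l=3) ≈ 62.42°; 13 values; |L| = √42 ℏ ≈ 6.481ℏ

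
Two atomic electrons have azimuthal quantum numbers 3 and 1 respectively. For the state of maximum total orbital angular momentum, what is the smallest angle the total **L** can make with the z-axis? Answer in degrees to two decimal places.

θ_min ≈ 26.57°

L runs from |3 − 1| = 2 to 3 + 1 = 4.
Allowed values: L = 2, 3, 4.
The maximum is L = 4, with |L_tot| = ℏ√(4·5) = 2√5 ℏ.
The minimum angle with z is arccos(4/√20) ≈ 26.57°.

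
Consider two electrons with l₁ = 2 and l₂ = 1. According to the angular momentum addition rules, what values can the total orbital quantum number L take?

The total orbital quantum number L ranges from |l₁ − l₂| to l₁ + l₂ in integer steps.
So L can be 1, 2, 3.

L = 1, 2, 3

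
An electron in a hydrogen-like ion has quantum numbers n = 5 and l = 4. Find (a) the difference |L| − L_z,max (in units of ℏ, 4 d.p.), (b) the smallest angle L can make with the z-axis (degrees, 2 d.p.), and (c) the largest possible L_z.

|L| − L_z,max = (2√5 − 4)ℏ ≈ 0.4721ℏ.
cos θ_min = 4/√20, so θ_min ≈ 26.57°.
L_z,max = lℏ = 4ℏ.

|L|−L_z,max ≈ 0.4721ℏ; θ_min ≈ 26.57°; L_z,max = 4ℏ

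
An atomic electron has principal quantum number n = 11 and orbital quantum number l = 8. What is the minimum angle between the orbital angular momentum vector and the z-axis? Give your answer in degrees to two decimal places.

θ_min ≈ 19.47°

|L| = √(l(l+1)) ℏ = 6√2 ℏ.
The smallest angle corresponds to the largest L_z, i.e. m_l = l = 8, giving L_z = 8ℏ.
cos θ_min = 8/√72, so θ_min ≈ 19.47°.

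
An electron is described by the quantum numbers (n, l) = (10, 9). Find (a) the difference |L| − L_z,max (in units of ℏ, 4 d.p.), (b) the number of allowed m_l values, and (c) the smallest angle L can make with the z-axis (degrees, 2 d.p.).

|L| − L_z,max = (3√10 − 9)ℏ ≈ 0.4868ℏ.
There are 2l+1 = 19 values of m_l.
cos θ_min = 9/√90, so θ_min ≈ 18.43°.

|L|−L_z,max ≈ 0.4868ℏ; 19 values; θ_min ≈ 18.43°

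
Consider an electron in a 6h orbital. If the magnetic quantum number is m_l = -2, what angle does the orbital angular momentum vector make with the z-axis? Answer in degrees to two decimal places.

θ ≈ 111.42°

For 6h, l = 5.
|L| = √(l(l+1)) ℏ = √30 ℏ.
L_z = m_l ℏ = −2ℏ.
cos θ = L_z/|L| = -2/√30, so θ ≈ 111.42°.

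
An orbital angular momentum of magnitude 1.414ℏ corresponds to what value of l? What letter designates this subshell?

(|L|/ℏ)² = l(l+1) = 2.
l² + l − 2 = 0 ⇒ l = 1.

l = 1 (p orbital)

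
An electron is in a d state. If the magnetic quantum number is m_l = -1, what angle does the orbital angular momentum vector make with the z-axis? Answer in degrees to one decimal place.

The letter d corresponds to l = 2.
|L|² = l(l+1)ℏ² = 6ℏ², so |L| = √6 ℏ.
L_z = m_l ℏ = −1ℏ.
cos θ = L_z/|L| = -1/√6, so θ ≈ 114.1°.

θ ≈ 114.1°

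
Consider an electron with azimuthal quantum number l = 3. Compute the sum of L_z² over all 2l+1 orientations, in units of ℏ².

Σ(L_z)² = 28 ℏ²

m_l runs from −3 to 3, i.e. {-3, -2, -1, 0, 1, 2, 3}.
Σ m_l² = 2·(1 + 4 + 9) = 28.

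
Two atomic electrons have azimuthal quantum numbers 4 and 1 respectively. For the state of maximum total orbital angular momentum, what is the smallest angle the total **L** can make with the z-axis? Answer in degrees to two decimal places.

θ_min ≈ 24.09°

By the triangle rule, |l₁ − l₂| ≤ L ≤ l₁ + l₂.
So L can be 3, 4, 5.
The maximum is L = 5, with |L_tot| = ℏ√(5·6) = √30 ℏ.
The minimum angle with z is arccos(5/√30) ≈ 24.09°.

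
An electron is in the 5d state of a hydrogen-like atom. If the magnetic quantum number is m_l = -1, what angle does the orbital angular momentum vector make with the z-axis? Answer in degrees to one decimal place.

θ ≈ 114.1°

5d means n = 5, l = 2.
|L|² = l(l+1)ℏ² = 6ℏ², so |L| = √6 ℏ.
L_z = m_l ℏ = −1ℏ.
cos θ = L_z/|L| = -1/√6, so θ ≈ 114.1°.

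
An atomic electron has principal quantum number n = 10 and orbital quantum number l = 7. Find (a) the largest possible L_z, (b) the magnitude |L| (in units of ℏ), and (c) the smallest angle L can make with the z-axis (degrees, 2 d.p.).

L_z,max = lℏ = 7ℏ.
|L| = ℏ√(7·8) = 2√14 ℏ ≈ 7.483ℏ.
cos θ_min = 7/√56, so θ_min ≈ 20.70°.

L_z,max = 7ℏ; |L| = 2√14 ℏ ≈ 7.483ℏ; θ_min ≈ 20.70°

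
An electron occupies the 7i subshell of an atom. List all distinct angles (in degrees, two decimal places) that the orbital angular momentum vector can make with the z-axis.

θ ∈ {22.21°, 39.51°, 51.89°, 62.42°, 72.02°, 81.12°, 90.00°, 98.88°, 107.98°, 117.58°, 128.11°, 140.49°, 157.79°}

7i means n = 7, l = 6.
|L| = ℏ√(l(l+1)) = √42 ℏ.
cos θ = m_l/√42 for each m_l ∈ {-6, -5, -4, -3, -2, -1, 0, 1, 2, 3, 4, 5, 6}.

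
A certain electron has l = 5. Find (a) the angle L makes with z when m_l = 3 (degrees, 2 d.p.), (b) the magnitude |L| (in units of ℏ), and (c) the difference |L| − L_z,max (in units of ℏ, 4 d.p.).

θ(m_l=3) ≈ 56.79°; |L| = √30 ℏ ≈ 5.477ℏ; |L|−L_z,max ≈ 0.4772ℏ

For m_l = 3: cos θ = 3/√30, θ ≈ 56.79°.
|L| = ℏ√(5·6) = √30 ℏ ≈ 5.477ℏ.
|L| − L_z,max = (√30 − 5)ℏ ≈ 0.4772ℏ.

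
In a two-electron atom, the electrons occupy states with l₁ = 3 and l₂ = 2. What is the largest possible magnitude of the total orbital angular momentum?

The total orbital quantum number L ranges from |l₁ − l₂| to l₁ + l₂ in integer steps.
Allowed values: L = 1, 2, 3, 4, 5.
The largest magnitude corresponds to L = 5: |L_tot| = ℏ√(5·6) = √30 ℏ.

|L_tot|_max = √30 ℏ ≈ 5.477ℏ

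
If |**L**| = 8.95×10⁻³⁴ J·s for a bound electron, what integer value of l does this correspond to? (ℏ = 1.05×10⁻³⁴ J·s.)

l = 8

|L|/ℏ = (8.95×10⁻³⁴)/(1.05×10⁻³⁴) ≈ 8.524.
Set l(l+1) = 72.66; the integer solution is l = 8.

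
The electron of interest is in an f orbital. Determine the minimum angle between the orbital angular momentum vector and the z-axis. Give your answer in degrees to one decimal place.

θ_min ≈ 30.0°

The letter f corresponds to l = 3.
|L| = √(l(l+1)) ℏ = 2√3 ℏ.
The smallest angle corresponds to the largest L_z, i.e. m_l = l = 3, giving L_z = 3ℏ.
cos θ_min = 3/√12, so θ_min ≈ 30.0°.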